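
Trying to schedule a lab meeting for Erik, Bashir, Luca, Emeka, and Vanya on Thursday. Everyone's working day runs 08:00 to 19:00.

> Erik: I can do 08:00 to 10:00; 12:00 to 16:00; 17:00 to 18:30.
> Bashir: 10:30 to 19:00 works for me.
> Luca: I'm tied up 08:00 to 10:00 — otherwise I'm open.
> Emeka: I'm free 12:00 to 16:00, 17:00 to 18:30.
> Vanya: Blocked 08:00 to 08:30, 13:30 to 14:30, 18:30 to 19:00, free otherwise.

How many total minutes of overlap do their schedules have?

270

Erik free: 08:00-10:00, 12:00-16:00, 17:00-18:30.
Bashir free: 10:30-19:00.
Luca free: 10:00-19:00 (invert busy blocks within the working day).
Emeka free: 12:00-16:00, 17:00-18:30.
Vanya free: 08:30-13:30, 14:30-18:30 (invert busy blocks within the working day).
Erik ∩ Bashir: 12:00-16:00, 17:00-18:30.
Erik ∩ Bashir ∩ Luca: 12:00-16:00, 17:00-18:30.
Erik ∩ Bashir ∩ Luca ∩ Emeka: 12:00-16:00, 17:00-18:30.
Erik ∩ Bashir ∩ Luca ∩ Emeka ∩ Vanya: 12:00-13:30, 14:30-16:00, 17:00-18:30.
Summing the common windows: 90 + 90 + 90 = 270 minutes.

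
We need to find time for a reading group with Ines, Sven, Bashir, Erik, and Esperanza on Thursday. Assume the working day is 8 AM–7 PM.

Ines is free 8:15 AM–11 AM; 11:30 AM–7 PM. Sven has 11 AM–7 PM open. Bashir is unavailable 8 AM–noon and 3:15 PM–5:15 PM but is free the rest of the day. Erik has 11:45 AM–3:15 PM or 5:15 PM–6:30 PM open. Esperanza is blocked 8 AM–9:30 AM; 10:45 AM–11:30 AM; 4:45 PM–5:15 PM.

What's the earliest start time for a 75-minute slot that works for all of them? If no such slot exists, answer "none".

Ines free: 08:15-11:00, 11:30-19:00.
Sven free: 11:00-19:00.
Bashir free: 12:00-15:15, 17:15-19:00 (invert busy blocks within the working day).
Erik free: 11:45-15:15, 17:15-18:30.
Esperanza free: 09:30-10:45, 11:30-16:45, 17:15-19:00 (invert busy blocks within the working day).
Ines ∩ Sven: 11:30-19:00.
Ines ∩ Sven ∩ Bashir: 12:00-15:15, 17:15-19:00.
Ines ∩ Sven ∩ Bashir ∩ Erik: 12:00-15:15, 17:15-18:30.
Ines ∩ Sven ∩ Bashir ∩ Erik ∩ Esperanza: 12:00-15:15, 17:15-18:30.
The first common window of at least 75 minutes is 12:00-15:15, so the earliest start is 12:00.

12:00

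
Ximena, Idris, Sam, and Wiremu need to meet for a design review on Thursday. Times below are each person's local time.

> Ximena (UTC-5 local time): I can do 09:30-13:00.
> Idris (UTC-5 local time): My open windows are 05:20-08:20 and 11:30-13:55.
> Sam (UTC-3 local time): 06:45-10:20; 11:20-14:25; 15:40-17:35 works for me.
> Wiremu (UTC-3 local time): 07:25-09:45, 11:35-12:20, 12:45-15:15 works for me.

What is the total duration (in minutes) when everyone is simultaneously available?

Ximena in UTC: 14:30-18:00 (add 5h to convert from UTC-5).
Idris in UTC: 10:20-13:20, 16:30-18:55 (add 5h to convert from UTC-5).
Sam in UTC: 09:45-13:20, 14:20-17:25, 18:40-20:35 (add 3h to convert from UTC-3).
Wiremu in UTC: 10:25-12:45, 14:35-15:20, 15:45-18:15 (add 3h to convert from UTC-3).
Ximena ∩ Idris: 16:30-18:00.
Ximena ∩ Idris ∩ Sam: 16:30-17:25.
Ximena ∩ Idris ∩ Sam ∩ Wiremu: 16:30-17:25.
That's a single block of 55 minutes.

55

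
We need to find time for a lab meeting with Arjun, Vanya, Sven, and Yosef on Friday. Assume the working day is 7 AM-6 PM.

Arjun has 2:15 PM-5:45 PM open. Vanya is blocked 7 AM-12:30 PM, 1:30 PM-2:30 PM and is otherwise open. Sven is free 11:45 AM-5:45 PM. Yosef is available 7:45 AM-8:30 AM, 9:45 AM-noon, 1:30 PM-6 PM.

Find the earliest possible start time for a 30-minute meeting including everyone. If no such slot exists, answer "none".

14:30

Arjun free: 14:15-17:45.
Vanya free: 12:30-13:30, 14:30-18:00 (invert busy blocks within the working day).
Sven free: 11:45-17:45.
Yosef free: 07:45-08:30, 09:45-12:00, 13:30-18:00.
Arjun ∩ Vanya: 14:30-17:45.
Arjun ∩ Vanya ∩ Sven: 14:30-17:45.
Arjun ∩ Vanya ∩ Sven ∩ Yosef: 14:30-17:45.
The first common window of at least 30 minutes is 14:30-17:45, so the earliest start is 14:30.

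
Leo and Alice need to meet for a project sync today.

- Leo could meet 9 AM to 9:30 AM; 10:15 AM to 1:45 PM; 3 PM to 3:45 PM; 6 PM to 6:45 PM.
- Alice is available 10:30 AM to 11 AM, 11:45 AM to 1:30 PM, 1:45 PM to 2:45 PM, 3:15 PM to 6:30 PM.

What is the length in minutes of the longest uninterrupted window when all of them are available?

Leo ∩ Alice: 10:30-11:00, 11:45-13:30, 15:15-15:45, 18:00-18:30.
The longest is 11:45-13:30 at 105 minutes.

105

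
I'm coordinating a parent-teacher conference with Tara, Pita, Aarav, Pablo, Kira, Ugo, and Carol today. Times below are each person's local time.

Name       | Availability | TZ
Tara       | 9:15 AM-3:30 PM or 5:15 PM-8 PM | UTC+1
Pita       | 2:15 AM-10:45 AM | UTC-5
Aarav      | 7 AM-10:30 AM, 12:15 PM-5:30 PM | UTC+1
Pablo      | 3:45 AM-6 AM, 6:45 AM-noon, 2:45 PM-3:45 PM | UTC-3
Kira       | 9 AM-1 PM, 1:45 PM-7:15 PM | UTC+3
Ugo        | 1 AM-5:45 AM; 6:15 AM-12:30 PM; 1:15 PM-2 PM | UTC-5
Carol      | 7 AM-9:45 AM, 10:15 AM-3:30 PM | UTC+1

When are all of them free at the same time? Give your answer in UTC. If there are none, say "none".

08:15-08:45, 11:15-14:30

Tara in UTC: 08:15-14:30, 16:15-19:00 (subtract 1h to convert from UTC+1).
Pita in UTC: 07:15-15:45 (add 5h to convert from UTC-5).
Aarav in UTC: 06:00-09:30, 11:15-16:30 (subtract 1h to convert from UTC+1).
Pablo in UTC: 06:45-09:00, 09:45-15:00, 17:45-18:45 (add 3h to convert from UTC-3).
Kira in UTC: 06:00-10:00, 10:45-16:15 (subtract 3h to convert from UTC+3).
Ugo in UTC: 06:00-10:45, 11:15-17:30, 18:15-19:00 (add 5h to convert from UTC-5).
Carol in UTC: 06:00-08:45, 09:15-14:30 (subtract 1h to convert from UTC+1).
Tara ∩ Pita: 08:15-14:30.
Tara ∩ Pita ∩ Aarav: 08:15-09:30, 11:15-14:30.
Tara ∩ Pita ∩ Aarav ∩ Pablo: 08:15-09:00, 11:15-14:30.
Tara ∩ Pita ∩ Aarav ∩ Pablo ∩ Kira: 08:15-09:00, 11:15-14:30.
Tara ∩ Pita ∩ Aarav ∩ Pablo ∩ Kira ∩ Ugo: 08:15-09:00, 11:15-14:30.
Tara ∩ Pita ∩ Aarav ∩ Pablo ∩ Kira ∩ Ugo ∩ Carol: 08:15-08:45, 11:15-14:30.
So the common availability across everyone is 08:15-08:45, 11:15-14:30.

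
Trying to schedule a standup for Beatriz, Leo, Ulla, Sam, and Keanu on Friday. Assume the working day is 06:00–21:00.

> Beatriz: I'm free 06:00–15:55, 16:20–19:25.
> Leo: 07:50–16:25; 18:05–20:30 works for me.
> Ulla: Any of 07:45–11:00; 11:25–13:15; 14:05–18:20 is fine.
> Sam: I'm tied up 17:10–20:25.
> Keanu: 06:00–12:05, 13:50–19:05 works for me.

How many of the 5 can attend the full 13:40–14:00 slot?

3

Beatriz free: 06:00-15:55, 16:20-19:25.
Leo free: 07:50-16:25, 18:05-20:30.
Ulla free: 07:45-11:00, 11:25-13:15, 14:05-18:20.
Sam free: 06:00-17:10, 20:25-21:00 (invert busy blocks within the working day).
Keanu free: 06:00-12:05, 13:50-19:05.
Beatriz, Leo, and Sam can make the full 13:40-14:00 slot — that's 3.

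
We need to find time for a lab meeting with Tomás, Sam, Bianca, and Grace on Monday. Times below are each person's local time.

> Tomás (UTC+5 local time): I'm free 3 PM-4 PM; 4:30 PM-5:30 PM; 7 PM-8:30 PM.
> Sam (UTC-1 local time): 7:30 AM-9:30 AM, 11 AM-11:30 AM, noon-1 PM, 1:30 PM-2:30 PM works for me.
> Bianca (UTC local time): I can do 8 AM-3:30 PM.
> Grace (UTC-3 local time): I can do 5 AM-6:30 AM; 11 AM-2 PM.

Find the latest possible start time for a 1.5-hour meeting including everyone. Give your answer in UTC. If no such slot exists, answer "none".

none

Tomás in UTC: 10:00-11:00, 11:30-12:30, 14:00-15:30 (subtract 5h to convert from UTC+5).
Sam in UTC: 08:30-10:30, 12:00-12:30, 13:00-14:00, 14:30-15:30 (add 1h to convert from UTC-1).
Bianca in UTC: 08:00-15:30.
Grace in UTC: 08:00-09:30, 14:00-17:00 (add 3h to convert from UTC-3).
Tomás ∩ Sam: 10:00-10:30, 12:00-12:30, 14:30-15:30.
Tomás ∩ Sam ∩ Bianca: 10:00-10:30, 12:00-12:30, 14:30-15:30.
Tomás ∩ Sam ∩ Bianca ∩ Grace: 14:30-15:30.
No common window is at least 90 minutes long.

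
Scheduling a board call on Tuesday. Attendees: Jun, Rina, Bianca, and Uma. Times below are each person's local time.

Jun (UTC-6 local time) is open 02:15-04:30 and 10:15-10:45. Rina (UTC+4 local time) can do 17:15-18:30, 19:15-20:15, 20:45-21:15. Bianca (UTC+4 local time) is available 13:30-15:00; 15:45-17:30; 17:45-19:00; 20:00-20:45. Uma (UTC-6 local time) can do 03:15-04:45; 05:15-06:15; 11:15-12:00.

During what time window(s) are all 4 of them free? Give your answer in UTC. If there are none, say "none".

Jun in UTC: 08:15-10:30, 16:15-16:45 (add 6h to convert from UTC-6).
Rina in UTC: 13:15-14:30, 15:15-16:15, 16:45-17:15 (subtract 4h to convert from UTC+4).
Bianca in UTC: 09:30-11:00, 11:45-13:30, 13:45-15:00, 16:00-16:45 (subtract 4h to convert from UTC+4).
Uma in UTC: 09:15-10:45, 11:15-12:15, 17:15-18:00 (add 6h to convert from UTC-6).
Jun ∩ Rina: ∅.
Jun ∩ Rina ∩ Bianca: ∅.
Jun ∩ Rina ∩ Bianca ∩ Uma: ∅.
There is no time when everyone is free.

none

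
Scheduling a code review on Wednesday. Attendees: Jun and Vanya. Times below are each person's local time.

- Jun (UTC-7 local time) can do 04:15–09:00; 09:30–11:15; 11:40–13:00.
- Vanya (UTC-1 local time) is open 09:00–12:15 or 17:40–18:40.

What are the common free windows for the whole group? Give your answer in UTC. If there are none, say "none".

Jun in UTC: 11:15-16:00, 16:30-18:15, 18:40-20:00 (add 7h to convert from UTC-7).
Vanya in UTC: 10:00-13:15, 18:40-19:40 (add 1h to convert from UTC-1).
Jun ∩ Vanya: 11:15-13:15, 18:40-19:40.

11:15-13:15, 18:40-19:40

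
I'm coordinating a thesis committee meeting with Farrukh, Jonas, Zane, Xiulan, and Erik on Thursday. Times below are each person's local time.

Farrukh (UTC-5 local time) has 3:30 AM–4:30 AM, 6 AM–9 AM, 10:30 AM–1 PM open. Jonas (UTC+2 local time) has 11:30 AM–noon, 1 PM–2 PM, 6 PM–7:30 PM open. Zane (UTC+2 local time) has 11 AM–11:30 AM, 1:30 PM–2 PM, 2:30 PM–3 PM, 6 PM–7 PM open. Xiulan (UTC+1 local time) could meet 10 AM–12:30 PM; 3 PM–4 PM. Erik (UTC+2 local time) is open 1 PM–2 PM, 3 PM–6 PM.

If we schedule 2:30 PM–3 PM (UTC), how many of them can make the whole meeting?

Farrukh in UTC: 08:30-09:30, 11:00-14:00, 15:30-18:00 (add 5h to convert from UTC-5).
Jonas in UTC: 09:30-10:00, 11:00-12:00, 16:00-17:30 (subtract 2h to convert from UTC+2).
Zane in UTC: 09:00-09:30, 11:30-12:00, 12:30-13:00, 16:00-17:00 (subtract 2h to convert from UTC+2).
Xiulan in UTC: 09:00-11:30, 14:00-15:00 (subtract 1h to convert from UTC+1).
Erik in UTC: 11:00-12:00, 13:00-16:00 (subtract 2h to convert from UTC+2).
Xiulan and Erik can make the full 14:30-15:00 slot — that's 2.

2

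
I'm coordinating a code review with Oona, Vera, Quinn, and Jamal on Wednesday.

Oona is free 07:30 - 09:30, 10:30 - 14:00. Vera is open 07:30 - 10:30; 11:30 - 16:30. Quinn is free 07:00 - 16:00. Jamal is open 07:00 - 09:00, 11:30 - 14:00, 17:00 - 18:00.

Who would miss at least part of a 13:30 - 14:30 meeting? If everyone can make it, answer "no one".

Jamal, Oona

Oona: not fully free for 13:30-14:30. Vera: free for 13:30-14:30. Quinn: free for 13:30-14:30. Jamal: not fully free for 13:30-14:30.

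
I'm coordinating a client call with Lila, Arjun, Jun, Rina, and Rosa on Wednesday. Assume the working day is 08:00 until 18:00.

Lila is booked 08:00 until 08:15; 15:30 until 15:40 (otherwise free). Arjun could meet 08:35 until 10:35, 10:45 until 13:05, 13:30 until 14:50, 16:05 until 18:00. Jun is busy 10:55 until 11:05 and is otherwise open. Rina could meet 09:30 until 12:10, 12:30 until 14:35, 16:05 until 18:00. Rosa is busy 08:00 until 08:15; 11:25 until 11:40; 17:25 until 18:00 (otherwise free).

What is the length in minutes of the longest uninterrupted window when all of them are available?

Lila free: 08:15-15:30, 15:40-18:00 (invert busy blocks within the working day).
Arjun free: 08:35-10:35, 10:45-13:05, 13:30-14:50, 16:05-18:00.
Jun free: 08:00-10:55, 11:05-18:00 (invert busy blocks within the working day).
Rina free: 09:30-12:10, 12:30-14:35, 16:05-18:00.
Rosa free: 08:15-11:25, 11:40-17:25 (invert busy blocks within the working day).
Lila ∩ Arjun: 08:35-10:35, 10:45-13:05, 13:30-14:50, 16:05-18:00.
Lila ∩ Arjun ∩ Jun: 08:35-10:35, 10:45-10:55, 11:05-13:05, 13:30-14:50, 16:05-18:00.
Lila ∩ Arjun ∩ Jun ∩ Rina: 09:30-10:35, 10:45-10:55, 11:05-12:10, 12:30-13:05, 13:30-14:35, 16:05-18:00.
Lila ∩ Arjun ∩ Jun ∩ Rina ∩ Rosa: 09:30-10:35, 10:45-10:55, 11:05-11:25, 11:40-12:10, 12:30-13:05, 13:30-14:35, 16:05-17:25.
Those are the intersection windows.
The longest is 16:05-17:25 at 80 minutes.

80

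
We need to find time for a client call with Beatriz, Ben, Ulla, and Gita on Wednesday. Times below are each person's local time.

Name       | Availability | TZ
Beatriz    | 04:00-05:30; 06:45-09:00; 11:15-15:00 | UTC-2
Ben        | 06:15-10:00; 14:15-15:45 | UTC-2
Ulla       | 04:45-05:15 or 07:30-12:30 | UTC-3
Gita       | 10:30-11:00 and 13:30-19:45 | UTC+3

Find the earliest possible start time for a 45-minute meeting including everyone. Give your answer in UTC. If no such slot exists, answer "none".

Beatriz in UTC: 06:00-07:30, 08:45-11:00, 13:15-17:00 (add 2h to convert from UTC-2).
Ben in UTC: 08:15-12:00, 16:15-17:45 (add 2h to convert from UTC-2).
Ulla in UTC: 07:45-08:15, 10:30-15:30 (add 3h to convert from UTC-3).
Gita in UTC: 07:30-08:00, 10:30-16:45 (subtract 3h to convert from UTC+3).
Beatriz ∩ Ben: 08:45-11:00, 16:15-17:00.
Beatriz ∩ Ben ∩ Ulla: 10:30-11:00.
Beatriz ∩ Ben ∩ Ulla ∩ Gita: 10:30-11:00.
So the common availability across everyone is 10:30-11:00.
No common window is at least 45 minutes long.

none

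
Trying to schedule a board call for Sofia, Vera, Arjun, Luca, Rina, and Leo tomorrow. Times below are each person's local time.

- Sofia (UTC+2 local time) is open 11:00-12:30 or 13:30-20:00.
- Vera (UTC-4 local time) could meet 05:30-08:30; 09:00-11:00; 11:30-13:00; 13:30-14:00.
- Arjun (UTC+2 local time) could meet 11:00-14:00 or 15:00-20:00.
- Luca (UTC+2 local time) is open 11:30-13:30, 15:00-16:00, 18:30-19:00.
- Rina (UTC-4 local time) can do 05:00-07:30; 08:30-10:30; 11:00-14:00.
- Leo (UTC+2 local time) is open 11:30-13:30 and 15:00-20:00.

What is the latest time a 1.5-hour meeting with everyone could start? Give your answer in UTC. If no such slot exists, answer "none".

none

Sofia in UTC: 09:00-10:30, 11:30-18:00 (subtract 2h to convert from UTC+2).
Vera in UTC: 09:30-12:30, 13:00-15:00, 15:30-17:00, 17:30-18:00 (add 4h to convert from UTC-4).
Arjun in UTC: 09:00-12:00, 13:00-18:00 (subtract 2h to convert from UTC+2).
Luca in UTC: 09:30-11:30, 13:00-14:00, 16:30-17:00 (subtract 2h to convert from UTC+2).
Rina in UTC: 09:00-11:30, 12:30-14:30, 15:00-18:00 (add 4h to convert from UTC-4).
Leo in UTC: 09:30-11:30, 13:00-18:00 (subtract 2h to convert from UTC+2).
Sofia ∩ Vera: 09:30-10:30, 11:30-12:30, 13:00-15:00, 15:30-17:00, 17:30-18:00.
Sofia ∩ Vera ∩ Arjun: 09:30-10:30, 11:30-12:00, 13:00-15:00, 15:30-17:00, 17:30-18:00.
Sofia ∩ Vera ∩ Arjun ∩ Luca: 09:30-10:30, 13:00-14:00, 16:30-17:00.
Sofia ∩ Vera ∩ Arjun ∩ Luca ∩ Rina: 09:30-10:30, 13:00-14:00, 16:30-17:00.
Sofia ∩ Vera ∩ Arjun ∩ Luca ∩ Rina ∩ Leo: 09:30-10:30, 13:00-14:00, 16:30-17:00.
No common window is at least 90 minutes long.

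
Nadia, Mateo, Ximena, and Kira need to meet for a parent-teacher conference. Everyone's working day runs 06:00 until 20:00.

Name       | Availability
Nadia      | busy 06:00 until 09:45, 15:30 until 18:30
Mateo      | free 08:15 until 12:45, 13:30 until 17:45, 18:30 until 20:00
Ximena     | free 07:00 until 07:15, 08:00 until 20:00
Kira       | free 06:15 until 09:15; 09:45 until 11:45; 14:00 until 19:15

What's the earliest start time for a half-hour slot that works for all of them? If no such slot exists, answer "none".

Nadia free: 09:45-15:30, 18:30-20:00 (invert busy blocks within the working day).
Mateo free: 08:15-12:45, 13:30-17:45, 18:30-20:00.
Ximena free: 07:00-07:15, 08:00-20:00.
Kira free: 06:15-09:15, 09:45-11:45, 14:00-19:15.
Nadia ∩ Mateo: 09:45-12:45, 13:30-15:30, 18:30-20:00.
Nadia ∩ Mateo ∩ Ximena: 09:45-12:45, 13:30-15:30, 18:30-20:00.
Nadia ∩ Mateo ∩ Ximena ∩ Kira: 09:45-11:45, 14:00-15:30, 18:30-19:15.
So the common availability across everyone is 09:45-11:45, 14:00-15:30, 18:30-19:15.
The first common window of at least 30 minutes is 09:45-11:45, so the earliest start is 09:45.

09:45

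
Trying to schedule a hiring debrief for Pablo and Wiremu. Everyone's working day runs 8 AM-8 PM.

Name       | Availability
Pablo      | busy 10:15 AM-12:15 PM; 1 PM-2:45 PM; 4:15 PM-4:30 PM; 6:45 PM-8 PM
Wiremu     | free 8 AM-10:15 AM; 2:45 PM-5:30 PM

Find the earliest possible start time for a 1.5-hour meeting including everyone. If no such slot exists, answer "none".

Pablo free: 08:00-10:15, 12:15-13:00, 14:45-16:15, 16:30-18:45 (invert busy blocks within the working day).
Wiremu free: 08:00-10:15, 14:45-17:30.
Pablo ∩ Wiremu: 08:00-10:15, 14:45-16:15, 16:30-17:30.
The first common window of at least 90 minutes is 08:00-10:15, so the earliest start is 08:00.

08:00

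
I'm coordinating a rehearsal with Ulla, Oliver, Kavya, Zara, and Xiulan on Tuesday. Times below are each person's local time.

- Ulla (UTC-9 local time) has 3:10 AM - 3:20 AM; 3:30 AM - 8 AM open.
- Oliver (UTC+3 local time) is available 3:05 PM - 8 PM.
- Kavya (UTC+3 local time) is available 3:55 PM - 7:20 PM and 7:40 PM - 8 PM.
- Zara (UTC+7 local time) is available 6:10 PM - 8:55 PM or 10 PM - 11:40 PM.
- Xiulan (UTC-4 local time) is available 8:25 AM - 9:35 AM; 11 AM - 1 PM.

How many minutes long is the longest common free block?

Ulla in UTC: 12:10-12:20, 12:30-17:00 (add 9h to convert from UTC-9).
Oliver in UTC: 12:05-17:00 (subtract 3h to convert from UTC+3).
Kavya in UTC: 12:55-16:20, 16:40-17:00 (subtract 3h to convert from UTC+3).
Zara in UTC: 11:10-13:55, 15:00-16:40 (subtract 7h to convert from UTC+7).
Xiulan in UTC: 12:25-13:35, 15:00-17:00 (add 4h to convert from UTC-4).
Ulla ∩ Oliver: 12:10-12:20, 12:30-17:00.
Ulla ∩ Oliver ∩ Kavya: 12:55-16:20, 16:40-17:00.
Ulla ∩ Oliver ∩ Kavya ∩ Zara: 12:55-13:55, 15:00-16:20.
Ulla ∩ Oliver ∩ Kavya ∩ Zara ∩ Xiulan: 12:55-13:35, 15:00-16:20.
The longest is 15:00-16:20 at 80 minutes.

80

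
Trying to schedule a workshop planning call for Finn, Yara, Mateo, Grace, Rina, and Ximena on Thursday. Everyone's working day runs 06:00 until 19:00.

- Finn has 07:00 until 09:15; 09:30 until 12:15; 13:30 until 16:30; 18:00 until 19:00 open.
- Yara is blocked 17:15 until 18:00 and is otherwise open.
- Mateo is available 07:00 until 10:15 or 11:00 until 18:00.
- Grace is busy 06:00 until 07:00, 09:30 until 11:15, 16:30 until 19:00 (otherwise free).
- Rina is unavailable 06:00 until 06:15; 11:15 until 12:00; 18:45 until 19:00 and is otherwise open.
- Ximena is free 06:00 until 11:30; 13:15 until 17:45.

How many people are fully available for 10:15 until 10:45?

4

Finn free: 07:00-09:15, 09:30-12:15, 13:30-16:30, 18:00-19:00.
Yara free: 06:00-17:15, 18:00-19:00 (invert busy blocks within the working day).
Mateo free: 07:00-10:15, 11:00-18:00.
Grace free: 07:00-09:30, 11:15-16:30 (invert busy blocks within the working day).
Rina free: 06:15-11:15, 12:00-18:45 (invert busy blocks within the working day).
Ximena free: 06:00-11:30, 13:15-17:45.
Finn, Yara, Rina, and Ximena can make the full 10:15-10:45 slot — that's 4.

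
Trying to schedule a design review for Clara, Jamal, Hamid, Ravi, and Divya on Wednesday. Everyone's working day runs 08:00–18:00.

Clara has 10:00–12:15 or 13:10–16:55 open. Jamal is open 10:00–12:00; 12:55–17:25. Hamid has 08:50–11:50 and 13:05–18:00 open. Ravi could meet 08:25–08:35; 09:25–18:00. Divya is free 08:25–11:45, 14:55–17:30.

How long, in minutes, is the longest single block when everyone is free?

120

Clara ∩ Jamal: 10:00-12:00, 13:10-16:55.
Clara ∩ Jamal ∩ Hamid: 10:00-11:50, 13:10-16:55.
Clara ∩ Jamal ∩ Hamid ∩ Ravi: 10:00-11:50, 13:10-16:55.
Clara ∩ Jamal ∩ Hamid ∩ Ravi ∩ Divya: 10:00-11:45, 14:55-16:55.
So the common availability across everyone is 10:00-11:45, 14:55-16:55.
The longest is 14:55-16:55 at 120 minutes.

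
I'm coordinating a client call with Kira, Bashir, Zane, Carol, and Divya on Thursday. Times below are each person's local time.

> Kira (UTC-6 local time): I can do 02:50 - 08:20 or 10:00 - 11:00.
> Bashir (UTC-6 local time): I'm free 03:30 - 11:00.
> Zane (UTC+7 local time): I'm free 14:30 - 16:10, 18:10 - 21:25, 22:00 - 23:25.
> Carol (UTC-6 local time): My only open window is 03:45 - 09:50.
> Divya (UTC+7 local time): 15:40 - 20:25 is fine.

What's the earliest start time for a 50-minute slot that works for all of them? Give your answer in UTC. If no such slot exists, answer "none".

11:10

Kira in UTC: 08:50-14:20, 16:00-17:00 (add 6h to convert from UTC-6).
Bashir in UTC: 09:30-17:00 (add 6h to convert from UTC-6).
Zane in UTC: 07:30-09:10, 11:10-14:25, 15:00-16:25 (subtract 7h to convert from UTC+7).
Carol in UTC: 09:45-15:50 (add 6h to convert from UTC-6).
Divya in UTC: 08:40-13:25 (subtract 7h to convert from UTC+7).
Kira ∩ Bashir: 09:30-14:20, 16:00-17:00.
Kira ∩ Bashir ∩ Zane: 11:10-14:20, 16:00-16:25.
Kira ∩ Bashir ∩ Zane ∩ Carol: 11:10-14:20.
Kira ∩ Bashir ∩ Zane ∩ Carol ∩ Divya: 11:10-13:25.
So the common availability across everyone is 11:10-13:25.
The first common window of at least 50 minutes is 11:10-13:25, so the earliest start is 11:10.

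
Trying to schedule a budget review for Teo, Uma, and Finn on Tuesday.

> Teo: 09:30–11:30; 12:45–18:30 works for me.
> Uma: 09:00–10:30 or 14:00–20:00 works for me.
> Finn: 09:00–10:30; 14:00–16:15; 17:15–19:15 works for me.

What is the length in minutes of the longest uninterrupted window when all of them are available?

135

Teo ∩ Uma: 09:30-10:30, 14:00-18:30.
Teo ∩ Uma ∩ Finn: 09:30-10:30, 14:00-16:15, 17:15-18:30.
So the common availability across everyone is 09:30-10:30, 14:00-16:15, 17:15-18:30.
The longest is 14:00-16:15 at 135 minutes.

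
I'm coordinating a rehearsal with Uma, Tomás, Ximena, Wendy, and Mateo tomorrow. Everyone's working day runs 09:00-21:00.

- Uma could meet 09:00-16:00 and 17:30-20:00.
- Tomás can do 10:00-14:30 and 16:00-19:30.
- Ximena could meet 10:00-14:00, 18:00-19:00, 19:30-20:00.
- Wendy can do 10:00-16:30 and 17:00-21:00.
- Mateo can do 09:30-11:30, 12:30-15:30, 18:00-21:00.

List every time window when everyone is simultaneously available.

10:00-11:30, 12:30-14:00, 18:00-19:00

Uma ∩ Tomás: 10:00-14:30, 17:30-19:30.
Uma ∩ Tomás ∩ Ximena: 10:00-14:00, 18:00-19:00.
Uma ∩ Tomás ∩ Ximena ∩ Wendy: 10:00-14:00, 18:00-19:00.
Uma ∩ Tomás ∩ Ximena ∩ Wendy ∩ Mateo: 10:00-11:30, 12:30-14:00, 18:00-19:00.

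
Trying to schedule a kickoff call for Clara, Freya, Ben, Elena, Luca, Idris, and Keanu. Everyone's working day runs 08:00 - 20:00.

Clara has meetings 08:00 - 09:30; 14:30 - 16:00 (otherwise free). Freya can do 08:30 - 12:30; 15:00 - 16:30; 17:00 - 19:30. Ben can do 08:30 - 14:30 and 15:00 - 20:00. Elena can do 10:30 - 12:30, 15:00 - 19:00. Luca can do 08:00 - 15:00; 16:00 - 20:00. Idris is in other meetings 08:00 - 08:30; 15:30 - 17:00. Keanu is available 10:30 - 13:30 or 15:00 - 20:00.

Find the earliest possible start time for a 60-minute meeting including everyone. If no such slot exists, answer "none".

10:30

Clara free: 09:30-14:30, 16:00-20:00 (invert busy blocks within the working day).
Freya free: 08:30-12:30, 15:00-16:30, 17:00-19:30.
Ben free: 08:30-14:30, 15:00-20:00.
Elena free: 10:30-12:30, 15:00-19:00.
Luca free: 08:00-15:00, 16:00-20:00.
Idris free: 08:30-15:30, 17:00-20:00 (invert busy blocks within the working day).
Keanu free: 10:30-13:30, 15:00-20:00.
Clara ∩ Freya: 09:30-12:30, 16:00-16:30, 17:00-19:30.
Clara ∩ Freya ∩ Ben: 09:30-12:30, 16:00-16:30, 17:00-19:30.
Clara ∩ Freya ∩ Ben ∩ Elena: 10:30-12:30, 16:00-16:30, 17:00-19:00.
Clara ∩ Freya ∩ Ben ∩ Elena ∩ Luca: 10:30-12:30, 16:00-16:30, 17:00-19:00.
Clara ∩ Freya ∩ Ben ∩ Elena ∩ Luca ∩ Idris: 10:30-12:30, 17:00-19:00.
Clara ∩ Freya ∩ Ben ∩ Elena ∩ Luca ∩ Idris ∩ Keanu: 10:30-12:30, 17:00-19:00.
The first common window of at least 60 minutes is 10:30-12:30, so the earliest start is 10:30.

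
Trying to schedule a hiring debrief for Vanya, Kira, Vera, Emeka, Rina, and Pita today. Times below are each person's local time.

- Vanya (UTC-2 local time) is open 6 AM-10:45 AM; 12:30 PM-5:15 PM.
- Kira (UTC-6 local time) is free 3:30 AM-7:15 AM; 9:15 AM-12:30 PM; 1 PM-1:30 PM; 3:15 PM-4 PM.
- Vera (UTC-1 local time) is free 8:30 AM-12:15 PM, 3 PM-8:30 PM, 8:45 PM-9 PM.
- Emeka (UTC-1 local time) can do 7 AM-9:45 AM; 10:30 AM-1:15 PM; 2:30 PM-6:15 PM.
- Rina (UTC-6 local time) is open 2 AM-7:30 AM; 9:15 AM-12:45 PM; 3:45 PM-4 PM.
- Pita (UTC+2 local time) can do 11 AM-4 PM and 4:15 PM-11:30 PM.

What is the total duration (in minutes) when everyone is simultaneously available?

Vanya in UTC: 08:00-12:45, 14:30-19:15 (add 2h to convert from UTC-2).
Kira in UTC: 09:30-13:15, 15:15-18:30, 19:00-19:30, 21:15-22:00 (add 6h to convert from UTC-6).
Vera in UTC: 09:30-13:15, 16:00-21:30, 21:45-22:00 (add 1h to convert from UTC-1).
Emeka in UTC: 08:00-10:45, 11:30-14:15, 15:30-19:15 (add 1h to convert from UTC-1).
Rina in UTC: 08:00-13:30, 15:15-18:45, 21:45-22:00 (add 6h to convert from UTC-6).
Pita in UTC: 09:00-14:00, 14:15-21:30 (subtract 2h to convert from UTC+2).
Vanya ∩ Kira: 09:30-12:45, 15:15-18:30, 19:00-19:15.
Vanya ∩ Kira ∩ Vera: 09:30-12:45, 16:00-18:30, 19:00-19:15.
Vanya ∩ Kira ∩ Vera ∩ Emeka: 09:30-10:45, 11:30-12:45, 16:00-18:30, 19:00-19:15.
Vanya ∩ Kira ∩ Vera ∩ Emeka ∩ Rina: 09:30-10:45, 11:30-12:45, 16:00-18:30.
Vanya ∩ Kira ∩ Vera ∩ Emeka ∩ Rina ∩ Pita: 09:30-10:45, 11:30-12:45, 16:00-18:30.
Summing the common windows: 75 + 75 + 150 = 300 minutes.

300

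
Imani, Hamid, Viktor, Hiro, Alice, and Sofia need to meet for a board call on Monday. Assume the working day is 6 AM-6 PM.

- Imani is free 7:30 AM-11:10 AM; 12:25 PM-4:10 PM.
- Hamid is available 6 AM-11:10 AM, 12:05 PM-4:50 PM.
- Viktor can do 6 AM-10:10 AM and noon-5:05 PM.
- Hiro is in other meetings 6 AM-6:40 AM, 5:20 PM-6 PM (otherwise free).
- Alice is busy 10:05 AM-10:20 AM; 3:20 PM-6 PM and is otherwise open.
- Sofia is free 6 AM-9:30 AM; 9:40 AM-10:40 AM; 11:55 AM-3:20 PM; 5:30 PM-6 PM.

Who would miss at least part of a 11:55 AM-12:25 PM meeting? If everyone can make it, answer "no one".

Hamid, Imani, Viktor

Imani free: 07:30-11:10, 12:25-16:10.
Hamid free: 06:00-11:10, 12:05-16:50.
Viktor free: 06:00-10:10, 12:00-17:05.
Hiro free: 06:40-17:20 (invert busy blocks within the working day).
Alice free: 06:00-10:05, 10:20-15:20 (invert busy blocks within the working day).
Sofia free: 06:00-09:30, 09:40-10:40, 11:55-15:20, 17:30-18:00.
Imani: not fully free for 11:55-12:25. Hamid: not fully free for 11:55-12:25. Viktor: not fully free for 11:55-12:25. Hiro: free for 11:55-12:25. Alice: free for 11:55-12:25. Sofia: free for 11:55-12:25.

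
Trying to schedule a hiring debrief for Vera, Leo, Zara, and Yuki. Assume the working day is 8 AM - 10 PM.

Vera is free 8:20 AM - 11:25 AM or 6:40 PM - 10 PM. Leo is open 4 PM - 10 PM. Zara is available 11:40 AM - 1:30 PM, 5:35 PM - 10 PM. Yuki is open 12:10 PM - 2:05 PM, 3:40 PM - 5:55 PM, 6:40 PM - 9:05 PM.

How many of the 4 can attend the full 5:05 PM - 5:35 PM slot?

2

Leo and Yuki can make the full 17:05-17:35 slot — that's 2.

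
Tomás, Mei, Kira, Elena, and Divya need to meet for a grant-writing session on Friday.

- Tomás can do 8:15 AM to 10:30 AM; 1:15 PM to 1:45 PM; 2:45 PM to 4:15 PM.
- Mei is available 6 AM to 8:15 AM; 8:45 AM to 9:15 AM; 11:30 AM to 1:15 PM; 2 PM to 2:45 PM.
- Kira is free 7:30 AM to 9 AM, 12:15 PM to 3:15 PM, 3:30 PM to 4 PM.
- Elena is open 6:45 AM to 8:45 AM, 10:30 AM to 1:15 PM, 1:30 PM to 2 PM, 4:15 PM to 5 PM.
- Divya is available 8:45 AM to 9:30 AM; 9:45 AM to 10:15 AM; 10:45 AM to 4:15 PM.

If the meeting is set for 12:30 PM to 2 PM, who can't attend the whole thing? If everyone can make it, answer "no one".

Tomás: not fully free for 12:30-14:00. Mei: not fully free for 12:30-14:00. Kira: free for 12:30-14:00. Elena: not fully free for 12:30-14:00. Divya: free for 12:30-14:00.

Elena, Mei, Tomás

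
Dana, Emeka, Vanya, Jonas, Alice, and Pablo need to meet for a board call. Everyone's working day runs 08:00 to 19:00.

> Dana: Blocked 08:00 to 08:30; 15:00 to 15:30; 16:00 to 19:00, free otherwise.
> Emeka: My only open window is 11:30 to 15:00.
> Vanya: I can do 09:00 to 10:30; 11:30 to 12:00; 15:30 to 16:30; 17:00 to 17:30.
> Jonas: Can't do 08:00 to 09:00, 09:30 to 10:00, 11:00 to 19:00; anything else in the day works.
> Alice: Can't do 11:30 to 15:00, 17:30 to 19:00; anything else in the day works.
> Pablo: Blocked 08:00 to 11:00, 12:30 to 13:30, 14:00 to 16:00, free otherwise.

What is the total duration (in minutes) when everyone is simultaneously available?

0

Dana free: 08:30-15:00, 15:30-16:00 (invert busy blocks within the working day).
Emeka free: 11:30-15:00.
Vanya free: 09:00-10:30, 11:30-12:00, 15:30-16:30, 17:00-17:30.
Jonas free: 09:00-09:30, 10:00-11:00 (invert busy blocks within the working day).
Alice free: 08:00-11:30, 15:00-17:30 (invert busy blocks within the working day).
Pablo free: 11:00-12:30, 13:30-14:00, 16:00-19:00 (invert busy blocks within the working day).
Dana ∩ Emeka: 11:30-15:00.
Dana ∩ Emeka ∩ Vanya: 11:30-12:00.
Dana ∩ Emeka ∩ Vanya ∩ Jonas: ∅.
Dana ∩ Emeka ∩ Vanya ∩ Jonas ∩ Alice: ∅.
Dana ∩ Emeka ∩ Vanya ∩ Jonas ∩ Alice ∩ Pablo: ∅.
There is no time when everyone is free.
There is no common window, so the total is 0 minutes.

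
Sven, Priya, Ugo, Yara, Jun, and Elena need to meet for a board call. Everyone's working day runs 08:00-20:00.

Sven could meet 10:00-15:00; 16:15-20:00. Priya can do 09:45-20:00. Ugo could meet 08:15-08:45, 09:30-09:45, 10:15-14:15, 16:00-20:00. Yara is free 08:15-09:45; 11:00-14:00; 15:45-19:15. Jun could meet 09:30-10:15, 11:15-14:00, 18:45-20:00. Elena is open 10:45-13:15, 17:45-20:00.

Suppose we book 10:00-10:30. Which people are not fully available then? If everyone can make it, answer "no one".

Elena, Jun, Ugo, Yara

Sven: free for 10:00-10:30. Priya: free for 10:00-10:30. Ugo: not fully free for 10:00-10:30. Yara: not fully free for 10:00-10:30. Jun: not fully free for 10:00-10:30. Elena: not fully free for 10:00-10:30.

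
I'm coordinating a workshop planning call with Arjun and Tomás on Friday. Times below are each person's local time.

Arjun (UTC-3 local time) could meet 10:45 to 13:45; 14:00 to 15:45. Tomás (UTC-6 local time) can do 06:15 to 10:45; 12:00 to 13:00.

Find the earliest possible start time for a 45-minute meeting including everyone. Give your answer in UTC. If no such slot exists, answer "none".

13:45

Arjun in UTC: 13:45-16:45, 17:00-18:45 (add 3h to convert from UTC-3).
Tomás in UTC: 12:15-16:45, 18:00-19:00 (add 6h to convert from UTC-6).
Arjun ∩ Tomás: 13:45-16:45, 18:00-18:45.
Those are the intersection windows.
The first common window of at least 45 minutes is 13:45-16:45, so the earliest start is 13:45.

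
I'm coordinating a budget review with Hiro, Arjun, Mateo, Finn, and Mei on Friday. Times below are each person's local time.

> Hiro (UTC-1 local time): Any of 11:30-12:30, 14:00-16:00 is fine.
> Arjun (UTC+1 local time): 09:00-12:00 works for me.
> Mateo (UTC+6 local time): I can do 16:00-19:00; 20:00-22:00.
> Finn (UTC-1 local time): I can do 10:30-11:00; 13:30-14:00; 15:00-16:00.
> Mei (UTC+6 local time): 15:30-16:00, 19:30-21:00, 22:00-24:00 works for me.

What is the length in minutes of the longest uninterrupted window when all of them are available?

Hiro in UTC: 12:30-13:30, 15:00-17:00 (add 1h to convert from UTC-1).
Arjun in UTC: 08:00-11:00 (subtract 1h to convert from UTC+1).
Mateo in UTC: 10:00-13:00, 14:00-16:00 (subtract 6h to convert from UTC+6).
Finn in UTC: 11:30-12:00, 14:30-15:00, 16:00-17:00 (add 1h to convert from UTC-1).
Mei in UTC: 09:30-10:00, 13:30-15:00, 16:00-18:00 (subtract 6h to convert from UTC+6).
Hiro ∩ Arjun: ∅.
Hiro ∩ Arjun ∩ Mateo: ∅.
Hiro ∩ Arjun ∩ Mateo ∩ Finn: ∅.
Hiro ∩ Arjun ∩ Mateo ∩ Finn ∩ Mei: ∅.
There is no time when everyone is free.
No common window exists, so the longest block is 0 minutes.

0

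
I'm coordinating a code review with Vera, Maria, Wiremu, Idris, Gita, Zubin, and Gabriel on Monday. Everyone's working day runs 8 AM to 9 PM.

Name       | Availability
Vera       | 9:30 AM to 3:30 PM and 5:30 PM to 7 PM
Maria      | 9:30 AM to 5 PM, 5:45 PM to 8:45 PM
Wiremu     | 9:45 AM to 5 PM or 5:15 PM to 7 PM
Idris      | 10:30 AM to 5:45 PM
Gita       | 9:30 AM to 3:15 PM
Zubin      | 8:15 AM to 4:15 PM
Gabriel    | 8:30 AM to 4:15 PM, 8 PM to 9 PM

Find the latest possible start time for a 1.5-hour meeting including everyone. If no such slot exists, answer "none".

Vera ∩ Maria: 09:30-15:30, 17:45-19:00.
Vera ∩ Maria ∩ Wiremu: 09:45-15:30, 17:45-19:00.
Vera ∩ Maria ∩ Wiremu ∩ Idris: 10:30-15:30.
Vera ∩ Maria ∩ Wiremu ∩ Idris ∩ Gita: 10:30-15:15.
Vera ∩ Maria ∩ Wiremu ∩ Idris ∩ Gita ∩ Zubin: 10:30-15:15.
Vera ∩ Maria ∩ Wiremu ∩ Idris ∩ Gita ∩ Zubin ∩ Gabriel: 10:30-15:15.
So the common availability across everyone is 10:30-15:15.
The last common window of at least 90 minutes is 10:30-15:15; a 90-minute meeting can start as late as 13:45 and still end by 15:15.

13:45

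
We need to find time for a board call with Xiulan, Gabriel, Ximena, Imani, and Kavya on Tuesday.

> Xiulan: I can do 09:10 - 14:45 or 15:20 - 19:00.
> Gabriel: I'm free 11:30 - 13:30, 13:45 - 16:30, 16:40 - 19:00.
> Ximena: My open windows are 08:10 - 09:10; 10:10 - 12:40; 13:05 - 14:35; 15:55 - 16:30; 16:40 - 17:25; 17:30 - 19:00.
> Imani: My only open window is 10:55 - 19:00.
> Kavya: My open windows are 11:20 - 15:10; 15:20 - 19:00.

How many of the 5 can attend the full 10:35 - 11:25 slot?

2

Xiulan and Ximena can make the full 10:35-11:25 slot — that's 2.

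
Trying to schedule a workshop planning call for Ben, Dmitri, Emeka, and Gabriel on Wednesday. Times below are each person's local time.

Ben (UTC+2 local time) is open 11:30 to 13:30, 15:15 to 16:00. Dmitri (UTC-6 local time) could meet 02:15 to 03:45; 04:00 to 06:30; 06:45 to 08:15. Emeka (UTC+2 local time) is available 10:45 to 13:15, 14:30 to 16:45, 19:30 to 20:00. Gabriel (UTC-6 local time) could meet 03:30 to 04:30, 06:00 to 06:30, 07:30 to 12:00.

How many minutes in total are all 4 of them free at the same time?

75

Ben in UTC: 09:30-11:30, 13:15-14:00 (subtract 2h to convert from UTC+2).
Dmitri in UTC: 08:15-09:45, 10:00-12:30, 12:45-14:15 (add 6h to convert from UTC-6).
Emeka in UTC: 08:45-11:15, 12:30-14:45, 17:30-18:00 (subtract 2h to convert from UTC+2).
Gabriel in UTC: 09:30-10:30, 12:00-12:30, 13:30-18:00 (add 6h to convert from UTC-6).
Ben ∩ Dmitri: 09:30-09:45, 10:00-11:30, 13:15-14:00.
Ben ∩ Dmitri ∩ Emeka: 09:30-09:45, 10:00-11:15, 13:15-14:00.
Ben ∩ Dmitri ∩ Emeka ∩ Gabriel: 09:30-09:45, 10:00-10:30, 13:30-14:00.
Summing the common windows: 15 + 30 + 30 = 75 minutes.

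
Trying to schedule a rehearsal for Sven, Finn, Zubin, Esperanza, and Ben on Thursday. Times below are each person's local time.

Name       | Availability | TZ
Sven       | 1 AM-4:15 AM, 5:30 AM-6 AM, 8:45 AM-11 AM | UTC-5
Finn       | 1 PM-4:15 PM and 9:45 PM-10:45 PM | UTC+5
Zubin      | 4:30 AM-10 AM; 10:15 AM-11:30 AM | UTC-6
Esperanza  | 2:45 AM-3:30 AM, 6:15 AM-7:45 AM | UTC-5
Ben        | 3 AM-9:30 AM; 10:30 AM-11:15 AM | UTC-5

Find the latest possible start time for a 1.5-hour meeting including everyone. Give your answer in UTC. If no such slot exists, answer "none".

none

Sven in UTC: 06:00-09:15, 10:30-11:00, 13:45-16:00 (add 5h to convert from UTC-5).
Finn in UTC: 08:00-11:15, 16:45-17:45 (subtract 5h to convert from UTC+5).
Zubin in UTC: 10:30-16:00, 16:15-17:30 (add 6h to convert from UTC-6).
Esperanza in UTC: 07:45-08:30, 11:15-12:45 (add 5h to convert from UTC-5).
Ben in UTC: 08:00-14:30, 15:30-16:15 (add 5h to convert from UTC-5).
Sven ∩ Finn: 08:00-09:15, 10:30-11:00.
Sven ∩ Finn ∩ Zubin: 10:30-11:00.
Sven ∩ Finn ∩ Zubin ∩ Esperanza: ∅.
Sven ∩ Finn ∩ Zubin ∩ Esperanza ∩ Ben: ∅.
There is no time when everyone is free.
No common window is at least 90 minutes long.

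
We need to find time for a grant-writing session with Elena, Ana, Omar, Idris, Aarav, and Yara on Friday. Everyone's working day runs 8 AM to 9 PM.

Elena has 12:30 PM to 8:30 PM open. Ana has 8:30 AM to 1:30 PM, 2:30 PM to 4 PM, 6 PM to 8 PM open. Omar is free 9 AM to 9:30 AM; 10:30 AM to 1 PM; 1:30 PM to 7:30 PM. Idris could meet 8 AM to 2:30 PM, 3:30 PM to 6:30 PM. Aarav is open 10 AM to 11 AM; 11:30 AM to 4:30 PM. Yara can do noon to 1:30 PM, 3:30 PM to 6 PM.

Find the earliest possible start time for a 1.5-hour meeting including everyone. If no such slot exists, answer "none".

Elena ∩ Ana: 12:30-13:30, 14:30-16:00, 18:00-20:00.
Elena ∩ Ana ∩ Omar: 12:30-13:00, 14:30-16:00, 18:00-19:30.
Elena ∩ Ana ∩ Omar ∩ Idris: 12:30-13:00, 15:30-16:00, 18:00-18:30.
Elena ∩ Ana ∩ Omar ∩ Idris ∩ Aarav: 12:30-13:00, 15:30-16:00.
Elena ∩ Ana ∩ Omar ∩ Idris ∩ Aarav ∩ Yara: 12:30-13:00, 15:30-16:00.
No common window is at least 90 minutes long.

none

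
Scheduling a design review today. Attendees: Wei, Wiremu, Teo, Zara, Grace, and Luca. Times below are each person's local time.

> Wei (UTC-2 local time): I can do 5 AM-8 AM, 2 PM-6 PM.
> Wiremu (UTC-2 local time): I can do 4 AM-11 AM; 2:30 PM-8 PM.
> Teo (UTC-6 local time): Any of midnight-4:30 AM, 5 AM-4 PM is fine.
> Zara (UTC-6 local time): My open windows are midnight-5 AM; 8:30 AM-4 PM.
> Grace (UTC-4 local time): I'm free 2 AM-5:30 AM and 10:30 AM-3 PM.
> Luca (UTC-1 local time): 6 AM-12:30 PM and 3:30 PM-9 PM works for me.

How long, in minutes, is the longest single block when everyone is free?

150

Wei in UTC: 07:00-10:00, 16:00-20:00 (add 2h to convert from UTC-2).
Wiremu in UTC: 06:00-13:00, 16:30-22:00 (add 2h to convert from UTC-2).
Teo in UTC: 06:00-10:30, 11:00-22:00 (add 6h to convert from UTC-6).
Zara in UTC: 06:00-11:00, 14:30-22:00 (add 6h to convert from UTC-6).
Grace in UTC: 06:00-09:30, 14:30-19:00 (add 4h to convert from UTC-4).
Luca in UTC: 07:00-13:30, 16:30-22:00 (add 1h to convert from UTC-1).
Wei ∩ Wiremu: 07:00-10:00, 16:30-20:00.
Wei ∩ Wiremu ∩ Teo: 07:00-10:00, 16:30-20:00.
Wei ∩ Wiremu ∩ Teo ∩ Zara: 07:00-10:00, 16:30-20:00.
Wei ∩ Wiremu ∩ Teo ∩ Zara ∩ Grace: 07:00-09:30, 16:30-19:00.
Wei ∩ Wiremu ∩ Teo ∩ Zara ∩ Grace ∩ Luca: 07:00-09:30, 16:30-19:00.
So the common availability across everyone is 07:00-09:30, 16:30-19:00.
The longest is 07:00-09:30 at 150 minutes.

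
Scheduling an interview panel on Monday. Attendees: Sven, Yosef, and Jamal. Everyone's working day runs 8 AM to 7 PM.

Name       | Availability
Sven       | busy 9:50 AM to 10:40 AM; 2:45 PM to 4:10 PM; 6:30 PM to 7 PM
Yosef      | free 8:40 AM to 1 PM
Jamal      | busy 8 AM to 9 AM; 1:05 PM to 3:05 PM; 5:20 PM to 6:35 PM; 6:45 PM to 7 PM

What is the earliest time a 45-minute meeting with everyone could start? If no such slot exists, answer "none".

Sven free: 08:00-09:50, 10:40-14:45, 16:10-18:30 (invert busy blocks within the working day).
Yosef free: 08:40-13:00.
Jamal free: 09:00-13:05, 15:05-17:20, 18:35-18:45 (invert busy blocks within the working day).
Sven ∩ Yosef: 08:40-09:50, 10:40-13:00.
Sven ∩ Yosef ∩ Jamal: 09:00-09:50, 10:40-13:00.
The first common window of at least 45 minutes is 09:00-09:50, so the earliest start is 09:00.

09:00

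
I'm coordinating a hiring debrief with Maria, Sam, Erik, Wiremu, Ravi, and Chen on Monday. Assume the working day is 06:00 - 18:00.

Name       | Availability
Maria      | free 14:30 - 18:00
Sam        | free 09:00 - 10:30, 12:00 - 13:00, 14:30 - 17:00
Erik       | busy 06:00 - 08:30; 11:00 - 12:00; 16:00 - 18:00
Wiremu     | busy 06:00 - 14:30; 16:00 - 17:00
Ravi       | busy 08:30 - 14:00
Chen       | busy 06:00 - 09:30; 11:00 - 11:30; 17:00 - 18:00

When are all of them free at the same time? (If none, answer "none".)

14:30-16:00

Maria free: 14:30-18:00.
Sam free: 09:00-10:30, 12:00-13:00, 14:30-17:00.
Erik free: 08:30-11:00, 12:00-16:00 (invert busy blocks within the working day).
Wiremu free: 14:30-16:00, 17:00-18:00 (invert busy blocks within the working day).
Ravi free: 06:00-08:30, 14:00-18:00 (invert busy blocks within the working day).
Chen free: 09:30-11:00, 11:30-17:00 (invert busy blocks within the working day).
Maria ∩ Sam: 14:30-17:00.
Maria ∩ Sam ∩ Erik: 14:30-16:00.
Maria ∩ Sam ∩ Erik ∩ Wiremu: 14:30-16:00.
Maria ∩ Sam ∩ Erik ∩ Wiremu ∩ Ravi: 14:30-16:00.
Maria ∩ Sam ∩ Erik ∩ Wiremu ∩ Ravi ∩ Chen: 14:30-16:00.
So the common availability across everyone is 14:30-16:00.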